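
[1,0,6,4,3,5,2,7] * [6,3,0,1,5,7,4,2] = [3,6,4,5,1,7,0,2]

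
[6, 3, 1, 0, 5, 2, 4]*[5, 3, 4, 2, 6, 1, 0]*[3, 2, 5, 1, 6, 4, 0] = [3, 5, 1, 4, 2, 6, 0]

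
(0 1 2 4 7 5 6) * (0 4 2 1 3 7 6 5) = (0 3 7)(4 6)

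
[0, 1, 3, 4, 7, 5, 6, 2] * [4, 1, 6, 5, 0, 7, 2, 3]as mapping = [0→4, 1→1, 2→5, 3→0, 4→3, 5→7, 6→2, 7→6]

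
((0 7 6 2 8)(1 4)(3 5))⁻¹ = (0 8 2 6 7)(1 4)(3 5)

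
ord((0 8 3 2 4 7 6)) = 7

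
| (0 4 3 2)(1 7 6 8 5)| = 20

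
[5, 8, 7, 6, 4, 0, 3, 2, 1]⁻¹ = [5, 8, 7, 6, 4, 0, 3, 2, 1]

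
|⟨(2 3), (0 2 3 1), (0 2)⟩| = 24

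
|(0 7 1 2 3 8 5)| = 7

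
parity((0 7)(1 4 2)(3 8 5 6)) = even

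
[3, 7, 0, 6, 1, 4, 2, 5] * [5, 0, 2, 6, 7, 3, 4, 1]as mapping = [0→6, 1→1, 2→5, 3→4, 4→0, 5→7, 6→2, 7→3]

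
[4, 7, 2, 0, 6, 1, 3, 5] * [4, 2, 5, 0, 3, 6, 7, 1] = [3, 1, 5, 4, 7, 2, 0, 6]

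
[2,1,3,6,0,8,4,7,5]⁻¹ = [4,1,0,2,6,8,3,7,5]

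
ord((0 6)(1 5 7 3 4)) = 10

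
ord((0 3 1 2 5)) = 5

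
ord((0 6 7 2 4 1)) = 6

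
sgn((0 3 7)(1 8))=-1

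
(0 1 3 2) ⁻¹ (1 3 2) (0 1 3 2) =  (0 3 2) 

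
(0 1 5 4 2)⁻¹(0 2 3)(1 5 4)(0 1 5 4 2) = (0 3 1)(2 5 4)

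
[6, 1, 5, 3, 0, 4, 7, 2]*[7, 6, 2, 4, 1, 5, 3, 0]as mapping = [0→3, 1→6, 2→5, 3→4, 4→7, 5→1, 6→0, 7→2]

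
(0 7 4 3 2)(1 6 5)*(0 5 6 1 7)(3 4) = (2 5 7 3)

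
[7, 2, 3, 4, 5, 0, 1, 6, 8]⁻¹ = [5, 6, 1, 2, 3, 4, 7, 0, 8]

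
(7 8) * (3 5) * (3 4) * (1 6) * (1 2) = (1 6 2)(3 5 4)(7 8)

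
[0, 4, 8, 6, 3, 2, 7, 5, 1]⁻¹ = [0, 8, 5, 4, 1, 7, 3, 6, 2]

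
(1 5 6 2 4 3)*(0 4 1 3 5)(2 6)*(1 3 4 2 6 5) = (0 2 3 4 1)(5 6)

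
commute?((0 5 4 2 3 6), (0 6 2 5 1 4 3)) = no:(0 5 4 2 3 6) * (0 6 2 5 1 4 3) = (0 1 4 5 3 2), (0 6 2 5 1 4 3) * (0 5 4 2 3 6) = (1 2 4 6 3 5)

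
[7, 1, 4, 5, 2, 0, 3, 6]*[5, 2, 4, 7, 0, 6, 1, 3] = [3, 2, 0, 6, 4, 5, 7, 1]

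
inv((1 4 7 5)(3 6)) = (1 5 7 4)(3 6)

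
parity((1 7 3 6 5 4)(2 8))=even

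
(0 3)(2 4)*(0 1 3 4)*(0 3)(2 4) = (0 2 3 1)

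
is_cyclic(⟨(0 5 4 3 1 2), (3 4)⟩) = no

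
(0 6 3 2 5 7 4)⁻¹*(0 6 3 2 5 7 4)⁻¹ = (0 7 2 6 4 5 3)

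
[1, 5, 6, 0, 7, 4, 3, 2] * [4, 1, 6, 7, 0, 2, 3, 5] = [1, 2, 3, 4, 5, 0, 7, 6]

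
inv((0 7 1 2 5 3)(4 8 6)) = (0 3 5 2 1 7)(4 6 8)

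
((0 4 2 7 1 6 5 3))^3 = (0 7 5 4 1 3 2 6)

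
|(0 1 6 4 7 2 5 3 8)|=9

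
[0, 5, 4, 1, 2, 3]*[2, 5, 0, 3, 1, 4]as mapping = [0→2, 1→4, 2→1, 3→5, 4→0, 5→3]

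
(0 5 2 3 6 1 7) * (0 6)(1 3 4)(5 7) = (0 7 6 3)(1 5 2 4)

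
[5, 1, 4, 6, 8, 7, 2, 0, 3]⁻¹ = [7, 1, 6, 8, 2, 0, 3, 5, 4]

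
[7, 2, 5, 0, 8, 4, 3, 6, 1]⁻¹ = [3, 8, 1, 6, 5, 2, 7, 0, 4]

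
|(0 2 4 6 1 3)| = 6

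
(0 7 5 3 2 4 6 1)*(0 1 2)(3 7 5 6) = (0 5 7 6 2 4 3)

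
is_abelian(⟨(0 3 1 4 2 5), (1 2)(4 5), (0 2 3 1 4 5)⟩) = no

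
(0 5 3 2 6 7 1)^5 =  (0 7 2 5 1 6 3)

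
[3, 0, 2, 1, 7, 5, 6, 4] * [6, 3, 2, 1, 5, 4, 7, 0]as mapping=[0→1, 1→6, 2→2, 3→3, 4→0, 5→4, 6→7, 7→5]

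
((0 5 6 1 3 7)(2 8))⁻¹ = (0 7 3 1 6 5)(2 8)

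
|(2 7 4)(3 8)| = 6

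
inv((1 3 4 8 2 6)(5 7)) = (1 6 2 8 4 3)(5 7)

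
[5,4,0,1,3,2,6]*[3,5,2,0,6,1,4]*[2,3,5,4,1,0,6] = [3,6,4,0,2,5,1]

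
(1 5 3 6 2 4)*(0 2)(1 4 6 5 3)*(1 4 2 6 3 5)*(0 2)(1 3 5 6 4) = (0 4)(1 6 2 5)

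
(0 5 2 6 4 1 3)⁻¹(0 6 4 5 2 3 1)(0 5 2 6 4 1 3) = (0 3 5 4 1 2 6)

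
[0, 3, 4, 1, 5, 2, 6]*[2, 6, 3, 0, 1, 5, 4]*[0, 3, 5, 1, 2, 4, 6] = [5, 0, 3, 6, 4, 1, 2]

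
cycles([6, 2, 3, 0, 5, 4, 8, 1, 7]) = (0 6 8 7 1 2 3) (4 5) 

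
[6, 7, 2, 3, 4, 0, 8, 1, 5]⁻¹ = [5, 7, 2, 3, 4, 8, 0, 1, 6]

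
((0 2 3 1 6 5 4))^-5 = (0 3 6 4 2 1 5)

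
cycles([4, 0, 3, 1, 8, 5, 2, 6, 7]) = (0 4 8 7 6 2 3 1)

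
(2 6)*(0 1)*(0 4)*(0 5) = (0 1 4 5)(2 6)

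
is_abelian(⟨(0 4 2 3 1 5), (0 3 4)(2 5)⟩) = no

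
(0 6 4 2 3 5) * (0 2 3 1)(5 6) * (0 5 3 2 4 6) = (0 3)(1 5 4 2)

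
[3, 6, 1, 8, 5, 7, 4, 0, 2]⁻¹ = [7, 2, 8, 0, 6, 4, 1, 5, 3]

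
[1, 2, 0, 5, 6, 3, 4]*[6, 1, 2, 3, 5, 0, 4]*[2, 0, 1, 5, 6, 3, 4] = [0, 1, 4, 2, 6, 5, 3]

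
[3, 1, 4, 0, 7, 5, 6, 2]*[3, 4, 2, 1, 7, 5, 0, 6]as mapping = [0→1, 1→4, 2→7, 3→3, 4→6, 5→5, 6→0, 7→2]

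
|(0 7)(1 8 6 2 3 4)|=6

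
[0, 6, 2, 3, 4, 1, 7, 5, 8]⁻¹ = [0, 5, 2, 3, 4, 7, 1, 6, 8]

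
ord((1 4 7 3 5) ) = 5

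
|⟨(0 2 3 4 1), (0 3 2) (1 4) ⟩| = 120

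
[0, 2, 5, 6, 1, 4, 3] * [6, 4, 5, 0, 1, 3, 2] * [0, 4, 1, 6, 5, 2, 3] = [3, 2, 6, 1, 5, 4, 0]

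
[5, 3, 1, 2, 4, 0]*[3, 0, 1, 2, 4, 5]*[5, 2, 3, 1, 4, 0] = [0, 3, 5, 2, 4, 1]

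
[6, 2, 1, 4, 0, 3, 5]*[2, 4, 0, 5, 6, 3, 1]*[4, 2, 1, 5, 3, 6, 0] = [2, 4, 3, 0, 1, 6, 5]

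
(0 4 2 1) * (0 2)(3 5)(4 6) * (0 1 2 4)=(0 6)(1 4)(3 5)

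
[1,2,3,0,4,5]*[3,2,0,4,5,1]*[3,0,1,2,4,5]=[1,3,4,2,5,0]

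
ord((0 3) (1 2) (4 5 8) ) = 6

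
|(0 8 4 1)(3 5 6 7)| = 4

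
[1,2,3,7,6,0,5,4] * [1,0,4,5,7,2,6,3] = [0,4,5,3,6,1,2,7]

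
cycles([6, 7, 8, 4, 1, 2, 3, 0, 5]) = (0 6 3 4 1 7)(2 8 5)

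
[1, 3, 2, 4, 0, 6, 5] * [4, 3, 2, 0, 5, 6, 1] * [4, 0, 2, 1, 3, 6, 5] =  [1, 4, 2, 6, 3, 0, 5]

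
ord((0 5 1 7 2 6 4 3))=8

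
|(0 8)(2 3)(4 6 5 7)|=4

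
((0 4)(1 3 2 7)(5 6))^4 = ()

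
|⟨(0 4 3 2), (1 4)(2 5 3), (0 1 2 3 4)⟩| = 720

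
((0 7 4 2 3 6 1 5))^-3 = (0 6 4 5 3 7 1 2)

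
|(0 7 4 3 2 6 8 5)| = 8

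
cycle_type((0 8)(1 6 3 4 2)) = 2.5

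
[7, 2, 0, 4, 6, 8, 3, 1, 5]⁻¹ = [2, 7, 1, 6, 3, 8, 4, 0, 5]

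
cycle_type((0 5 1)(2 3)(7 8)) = 2^2.3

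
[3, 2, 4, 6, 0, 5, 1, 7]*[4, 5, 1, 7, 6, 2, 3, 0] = [7, 1, 6, 3, 4, 2, 5, 0] 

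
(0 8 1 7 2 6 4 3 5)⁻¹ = (0 5 3 4 6 2 7 1 8)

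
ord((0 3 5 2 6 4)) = 6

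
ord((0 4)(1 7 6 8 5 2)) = 6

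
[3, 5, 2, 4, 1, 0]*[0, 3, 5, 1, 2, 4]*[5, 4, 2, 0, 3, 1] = [4, 3, 1, 2, 0, 5]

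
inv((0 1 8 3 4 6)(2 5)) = (0 6 4 3 8 1)(2 5)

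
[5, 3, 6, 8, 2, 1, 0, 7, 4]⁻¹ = [6, 5, 4, 1, 8, 0, 2, 7, 3]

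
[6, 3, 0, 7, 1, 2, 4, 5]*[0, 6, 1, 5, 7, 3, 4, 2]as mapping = [0→4, 1→5, 2→0, 3→2, 4→6, 5→1, 6→7, 7→3]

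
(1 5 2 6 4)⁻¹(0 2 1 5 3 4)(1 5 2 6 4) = (0 6 5 2 3 1)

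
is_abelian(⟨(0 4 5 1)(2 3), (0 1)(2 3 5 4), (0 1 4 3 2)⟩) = no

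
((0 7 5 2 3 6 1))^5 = (0 6 2 7 1 3 5)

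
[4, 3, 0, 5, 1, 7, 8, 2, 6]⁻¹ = [2, 4, 7, 1, 0, 3, 8, 5, 6]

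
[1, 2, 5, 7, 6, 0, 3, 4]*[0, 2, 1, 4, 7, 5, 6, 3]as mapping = [0→2, 1→1, 2→5, 3→3, 4→6, 5→0, 6→4, 7→7]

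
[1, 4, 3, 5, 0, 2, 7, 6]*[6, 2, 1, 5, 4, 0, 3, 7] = [2, 4, 5, 0, 6, 1, 7, 3]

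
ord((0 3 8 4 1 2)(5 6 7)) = 6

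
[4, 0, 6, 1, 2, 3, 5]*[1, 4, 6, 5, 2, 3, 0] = [2, 1, 0, 4, 6, 5, 3]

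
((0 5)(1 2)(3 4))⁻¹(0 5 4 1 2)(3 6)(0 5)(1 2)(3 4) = (0 3 2 1 5)(4 6)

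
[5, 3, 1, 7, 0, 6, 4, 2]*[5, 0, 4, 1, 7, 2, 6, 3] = [2, 1, 0, 3, 5, 6, 7, 4]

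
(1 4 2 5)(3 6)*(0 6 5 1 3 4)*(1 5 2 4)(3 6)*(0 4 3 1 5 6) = (0 1 4 3 2 6 5)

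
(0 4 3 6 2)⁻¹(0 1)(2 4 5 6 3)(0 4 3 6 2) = (0 3 5 2 6)(1 4)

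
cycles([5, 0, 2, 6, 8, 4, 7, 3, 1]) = (0 5 4 8 1)(3 6 7)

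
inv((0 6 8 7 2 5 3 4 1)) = (0 1 4 3 5 2 7 8 6)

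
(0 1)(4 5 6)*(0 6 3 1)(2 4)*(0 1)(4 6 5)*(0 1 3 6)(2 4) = (0 3 1 5 6 4 2)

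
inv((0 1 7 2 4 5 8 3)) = (0 3 8 5 4 2 7 1)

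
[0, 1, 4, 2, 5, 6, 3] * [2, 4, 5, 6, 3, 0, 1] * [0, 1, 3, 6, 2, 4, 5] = [3, 2, 6, 4, 0, 1, 5]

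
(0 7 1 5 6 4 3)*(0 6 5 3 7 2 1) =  (0 2 1 3 6 4 7)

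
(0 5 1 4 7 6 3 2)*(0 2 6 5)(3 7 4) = (1 3 6 7 5)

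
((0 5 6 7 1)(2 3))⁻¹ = (0 1 7 6 5)(2 3)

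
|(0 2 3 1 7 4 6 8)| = 8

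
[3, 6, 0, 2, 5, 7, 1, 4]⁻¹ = [2, 6, 3, 0, 7, 4, 1, 5]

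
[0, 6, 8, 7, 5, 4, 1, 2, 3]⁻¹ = [0, 6, 7, 8, 5, 4, 1, 3, 2]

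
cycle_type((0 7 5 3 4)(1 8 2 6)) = 4.5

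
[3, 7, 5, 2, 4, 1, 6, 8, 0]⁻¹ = [8, 5, 3, 0, 4, 2, 6, 1, 7]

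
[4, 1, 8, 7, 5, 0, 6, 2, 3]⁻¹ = [5, 1, 7, 8, 0, 4, 6, 3, 2]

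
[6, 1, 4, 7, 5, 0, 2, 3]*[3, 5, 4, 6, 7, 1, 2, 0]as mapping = [0→2, 1→5, 2→7, 3→0, 4→1, 5→3, 6→4, 7→6]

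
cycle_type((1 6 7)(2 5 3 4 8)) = 3.5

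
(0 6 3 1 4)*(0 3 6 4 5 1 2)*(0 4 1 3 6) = (0 1 5 3 2 4 6)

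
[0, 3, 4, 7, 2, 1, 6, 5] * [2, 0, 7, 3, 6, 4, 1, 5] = [2, 3, 6, 5, 7, 0, 1, 4]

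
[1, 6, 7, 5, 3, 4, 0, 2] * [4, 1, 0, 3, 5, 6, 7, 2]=[1, 7, 2, 6, 3, 5, 4, 0]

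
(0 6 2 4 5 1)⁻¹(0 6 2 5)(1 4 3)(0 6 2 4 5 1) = (0 5 3)(1 6 2 4)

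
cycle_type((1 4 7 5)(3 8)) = 2.4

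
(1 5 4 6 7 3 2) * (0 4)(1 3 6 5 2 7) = (0 4 5)(1 2 3 7 6)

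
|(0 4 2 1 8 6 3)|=7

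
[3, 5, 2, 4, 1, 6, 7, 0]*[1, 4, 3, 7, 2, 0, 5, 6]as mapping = [0→7, 1→0, 2→3, 3→2, 4→4, 5→5, 6→6, 7→1]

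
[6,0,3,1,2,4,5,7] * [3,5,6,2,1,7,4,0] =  [4,3,2,5,6,1,7,0]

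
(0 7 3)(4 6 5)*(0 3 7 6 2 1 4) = (0 6 5)(1 4 2)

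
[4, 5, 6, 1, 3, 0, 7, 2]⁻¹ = [5, 3, 7, 4, 0, 1, 2, 6]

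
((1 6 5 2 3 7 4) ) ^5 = (1 7 2 6 4 3 5) 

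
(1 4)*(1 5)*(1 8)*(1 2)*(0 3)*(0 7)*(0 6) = (0 3 7 6) (1 4 5 8 2) 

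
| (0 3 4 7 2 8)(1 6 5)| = 6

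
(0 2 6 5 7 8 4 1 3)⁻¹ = (0 3 1 4 8 7 5 6 2)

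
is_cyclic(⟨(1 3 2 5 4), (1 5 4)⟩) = no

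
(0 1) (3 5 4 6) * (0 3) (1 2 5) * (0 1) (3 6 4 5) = (0 2 3) (1 6) 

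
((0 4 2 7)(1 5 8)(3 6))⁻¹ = (0 7 2 4)(1 8 5)(3 6)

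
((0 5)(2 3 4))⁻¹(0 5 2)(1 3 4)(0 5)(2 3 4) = (0 3 5)(1 4 2)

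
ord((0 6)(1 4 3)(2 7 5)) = 6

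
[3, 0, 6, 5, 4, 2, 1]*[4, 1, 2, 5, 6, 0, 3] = [5, 4, 3, 0, 6, 2, 1]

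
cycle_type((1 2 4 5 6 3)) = 6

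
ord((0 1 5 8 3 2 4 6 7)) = 9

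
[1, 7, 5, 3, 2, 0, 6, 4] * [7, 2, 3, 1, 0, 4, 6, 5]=[2, 5, 4, 1, 3, 7, 6, 0]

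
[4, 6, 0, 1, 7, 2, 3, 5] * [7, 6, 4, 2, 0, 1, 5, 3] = [0, 5, 7, 6, 3, 4, 2, 1]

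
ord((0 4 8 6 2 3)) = 6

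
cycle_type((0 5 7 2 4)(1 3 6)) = 3.5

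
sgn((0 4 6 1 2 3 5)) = 1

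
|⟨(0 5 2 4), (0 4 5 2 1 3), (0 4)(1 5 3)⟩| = 720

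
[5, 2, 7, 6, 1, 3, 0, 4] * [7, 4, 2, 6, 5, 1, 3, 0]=[1, 2, 0, 3, 4, 6, 7, 5]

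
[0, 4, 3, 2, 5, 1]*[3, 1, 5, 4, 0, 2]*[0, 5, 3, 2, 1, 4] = [2, 0, 1, 4, 3, 5]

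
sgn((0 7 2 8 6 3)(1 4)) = 1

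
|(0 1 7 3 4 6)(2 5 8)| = 6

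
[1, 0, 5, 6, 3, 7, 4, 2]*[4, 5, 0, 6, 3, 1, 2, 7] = [5, 4, 1, 2, 6, 7, 3, 0]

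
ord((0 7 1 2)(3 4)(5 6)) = 4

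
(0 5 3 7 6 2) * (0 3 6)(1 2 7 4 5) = (0 1 2 3 4 5 6 7)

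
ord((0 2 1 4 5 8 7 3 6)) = 9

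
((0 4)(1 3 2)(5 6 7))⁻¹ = (0 4)(1 2 3)(5 7 6)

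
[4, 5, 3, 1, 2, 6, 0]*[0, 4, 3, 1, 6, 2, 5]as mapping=[0→6, 1→2, 2→1, 3→4, 4→3, 5→5, 6→0]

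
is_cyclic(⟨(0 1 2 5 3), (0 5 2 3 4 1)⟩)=no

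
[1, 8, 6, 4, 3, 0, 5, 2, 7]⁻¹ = [5, 0, 7, 4, 3, 6, 2, 8, 1]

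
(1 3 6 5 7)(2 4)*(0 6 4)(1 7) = (0 6 5 1 3 4 2)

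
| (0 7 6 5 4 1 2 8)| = 8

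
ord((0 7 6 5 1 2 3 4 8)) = 9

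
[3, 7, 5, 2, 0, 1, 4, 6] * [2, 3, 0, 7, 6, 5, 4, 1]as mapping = [0→7, 1→1, 2→5, 3→0, 4→2, 5→3, 6→6, 7→4]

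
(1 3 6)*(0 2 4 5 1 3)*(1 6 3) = (0 2 4 5 6 1)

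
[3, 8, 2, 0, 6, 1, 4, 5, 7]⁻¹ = [3, 5, 2, 0, 6, 7, 4, 8, 1]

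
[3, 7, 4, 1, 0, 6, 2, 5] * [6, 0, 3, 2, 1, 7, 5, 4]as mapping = [0→2, 1→4, 2→1, 3→0, 4→6, 5→5, 6→3, 7→7]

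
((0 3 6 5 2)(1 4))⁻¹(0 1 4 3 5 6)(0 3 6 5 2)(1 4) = (1 6 2 5 3 4)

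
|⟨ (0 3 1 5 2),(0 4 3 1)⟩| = 720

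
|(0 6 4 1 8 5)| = 6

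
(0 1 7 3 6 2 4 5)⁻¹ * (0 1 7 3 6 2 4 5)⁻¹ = (0 4 6 7)(1 5 2 3)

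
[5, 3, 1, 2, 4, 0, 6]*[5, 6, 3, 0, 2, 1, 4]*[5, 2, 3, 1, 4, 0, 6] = [2, 5, 6, 1, 3, 0, 4]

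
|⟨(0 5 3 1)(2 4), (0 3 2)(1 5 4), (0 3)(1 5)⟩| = 36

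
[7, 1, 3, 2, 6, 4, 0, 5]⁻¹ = [6, 1, 3, 2, 5, 7, 4, 0]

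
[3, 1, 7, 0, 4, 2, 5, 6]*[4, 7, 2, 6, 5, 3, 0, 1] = [6, 7, 1, 4, 5, 2, 3, 0]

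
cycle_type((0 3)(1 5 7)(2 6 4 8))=2.3.4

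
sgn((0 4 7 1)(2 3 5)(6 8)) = 1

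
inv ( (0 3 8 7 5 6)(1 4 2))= (0 6 5 7 8 3)(1 2 4)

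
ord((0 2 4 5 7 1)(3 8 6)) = 6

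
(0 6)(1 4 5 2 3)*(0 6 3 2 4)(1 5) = (0 3 5 4 1)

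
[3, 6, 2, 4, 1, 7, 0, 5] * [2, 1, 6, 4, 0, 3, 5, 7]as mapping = [0→4, 1→5, 2→6, 3→0, 4→1, 5→7, 6→2, 7→3]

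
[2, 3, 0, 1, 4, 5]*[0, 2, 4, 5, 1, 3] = [4, 5, 0, 2, 1, 3]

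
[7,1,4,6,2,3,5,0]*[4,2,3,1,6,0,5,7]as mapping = [0→7,1→2,2→6,3→5,4→3,5→1,6→0,7→4]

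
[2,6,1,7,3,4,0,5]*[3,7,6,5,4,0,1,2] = [6,1,7,2,5,4,3,0]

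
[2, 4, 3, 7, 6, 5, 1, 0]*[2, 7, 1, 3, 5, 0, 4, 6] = [1, 5, 3, 6, 4, 0, 7, 2]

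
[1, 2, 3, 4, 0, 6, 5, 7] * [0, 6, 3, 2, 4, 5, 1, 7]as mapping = [0→6, 1→3, 2→2, 3→4, 4→0, 5→1, 6→5, 7→7]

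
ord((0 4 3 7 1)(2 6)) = 10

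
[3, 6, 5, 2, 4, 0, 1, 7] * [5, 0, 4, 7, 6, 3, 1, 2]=[7, 1, 3, 4, 6, 5, 0, 2]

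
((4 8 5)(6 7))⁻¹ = (4 5 8)(6 7)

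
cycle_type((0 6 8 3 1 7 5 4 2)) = 9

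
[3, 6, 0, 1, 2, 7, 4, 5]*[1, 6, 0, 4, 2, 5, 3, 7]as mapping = [0→4, 1→3, 2→1, 3→6, 4→0, 5→7, 6→2, 7→5]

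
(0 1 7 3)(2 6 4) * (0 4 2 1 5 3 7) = (0 5 3 4 1)(2 6)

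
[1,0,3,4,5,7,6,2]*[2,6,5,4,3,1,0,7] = [6,2,4,3,1,7,0,5]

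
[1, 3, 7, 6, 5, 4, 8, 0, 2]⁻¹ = [7, 0, 8, 1, 5, 4, 3, 2, 6]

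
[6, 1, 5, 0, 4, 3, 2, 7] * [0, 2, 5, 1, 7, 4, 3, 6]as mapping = [0→3, 1→2, 2→4, 3→0, 4→7, 5→1, 6→5, 7→6]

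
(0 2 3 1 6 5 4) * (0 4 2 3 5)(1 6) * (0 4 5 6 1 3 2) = (0 2 6 4 5)(1 3)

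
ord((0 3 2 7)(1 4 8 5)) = 4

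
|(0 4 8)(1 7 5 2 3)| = 15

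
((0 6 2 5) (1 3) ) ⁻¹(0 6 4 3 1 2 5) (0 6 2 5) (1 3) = (0 6 2 4 1 3 5) 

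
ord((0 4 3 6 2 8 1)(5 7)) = 14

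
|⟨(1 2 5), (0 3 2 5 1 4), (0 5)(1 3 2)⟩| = 720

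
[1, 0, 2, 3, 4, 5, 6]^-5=[1, 0, 2, 3, 4, 5, 6]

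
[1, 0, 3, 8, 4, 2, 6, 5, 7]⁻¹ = [1, 0, 5, 2, 4, 7, 6, 8, 3]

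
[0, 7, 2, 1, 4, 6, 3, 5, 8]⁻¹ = [0, 3, 2, 6, 4, 7, 5, 1, 8]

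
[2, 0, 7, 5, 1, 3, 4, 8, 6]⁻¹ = [1, 4, 0, 5, 6, 3, 8, 2, 7]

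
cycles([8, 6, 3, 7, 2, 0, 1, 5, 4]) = (0 8 4 2 3 7 5)(1 6)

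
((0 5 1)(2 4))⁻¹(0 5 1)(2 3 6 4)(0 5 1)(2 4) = (0 5 1)(2 4 3 6)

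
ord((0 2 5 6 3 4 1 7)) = 8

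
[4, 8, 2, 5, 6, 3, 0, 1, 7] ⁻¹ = [6, 7, 2, 5, 0, 3, 4, 8, 1] 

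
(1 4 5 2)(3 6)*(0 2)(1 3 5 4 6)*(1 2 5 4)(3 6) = (0 5)(1 3 2 6 4)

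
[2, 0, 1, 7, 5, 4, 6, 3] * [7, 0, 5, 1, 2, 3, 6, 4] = [5, 7, 0, 4, 3, 2, 6, 1]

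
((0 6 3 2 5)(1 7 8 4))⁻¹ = (0 5 2 3 6)(1 4 8 7)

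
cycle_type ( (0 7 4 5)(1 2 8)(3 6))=2.3.4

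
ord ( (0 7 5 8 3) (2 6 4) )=15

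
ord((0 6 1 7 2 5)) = 6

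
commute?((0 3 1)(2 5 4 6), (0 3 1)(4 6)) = no:(0 3 1)(2 5 4 6)*(0 3 1)(4 6) = (0 1 3)(2 5 6), (0 3 1)(4 6)*(0 3 1)(2 5 4 6) = (0 1 3)(2 5 4)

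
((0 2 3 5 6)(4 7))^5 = (4 7)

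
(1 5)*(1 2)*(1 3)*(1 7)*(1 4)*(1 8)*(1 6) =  (1 5 2 3 7 4 8 6)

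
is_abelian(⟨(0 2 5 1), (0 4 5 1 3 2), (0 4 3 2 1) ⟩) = no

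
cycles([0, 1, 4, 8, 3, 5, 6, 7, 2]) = (2 4 3 8)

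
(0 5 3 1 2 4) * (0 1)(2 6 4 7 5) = (0 2 7 5 3)(1 6 4)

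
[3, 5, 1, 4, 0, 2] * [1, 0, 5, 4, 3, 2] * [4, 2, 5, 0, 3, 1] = [3, 5, 4, 0, 2, 1]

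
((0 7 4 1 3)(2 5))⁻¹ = (0 3 1 4 7)(2 5)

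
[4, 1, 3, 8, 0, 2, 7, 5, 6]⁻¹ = [4, 1, 5, 2, 0, 7, 8, 6, 3]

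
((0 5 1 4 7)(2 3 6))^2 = (0 1 7 5 4)(2 6 3)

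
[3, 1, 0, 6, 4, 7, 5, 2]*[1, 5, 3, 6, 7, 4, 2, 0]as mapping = [0→6, 1→5, 2→1, 3→2, 4→7, 5→0, 6→4, 7→3]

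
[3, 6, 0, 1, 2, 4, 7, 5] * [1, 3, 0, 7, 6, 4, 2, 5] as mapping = [0→7, 1→2, 2→1, 3→3, 4→0, 5→6, 6→5, 7→4] 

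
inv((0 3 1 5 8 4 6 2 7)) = (0 7 2 6 4 8 5 1 3)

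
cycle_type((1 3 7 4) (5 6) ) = 2.4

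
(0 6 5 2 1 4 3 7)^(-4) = (0 1)(2 7)(3 5)(4 6)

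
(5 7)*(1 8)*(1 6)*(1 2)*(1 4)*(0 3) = (0 3)(1 8 6 2 4)(5 7)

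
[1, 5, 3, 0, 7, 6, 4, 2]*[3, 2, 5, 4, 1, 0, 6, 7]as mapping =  [0→2, 1→0, 2→4, 3→3, 4→7, 5→6, 6→1, 7→5]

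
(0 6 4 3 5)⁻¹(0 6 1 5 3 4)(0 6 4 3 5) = (0 5 3 6 4 1)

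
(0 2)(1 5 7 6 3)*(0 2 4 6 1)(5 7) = (0 4 6 3)(1 7)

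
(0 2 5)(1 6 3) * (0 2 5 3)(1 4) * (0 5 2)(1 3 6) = (0 2 6 5)(3 4)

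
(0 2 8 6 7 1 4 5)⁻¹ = (0 5 4 1 7 6 8 2)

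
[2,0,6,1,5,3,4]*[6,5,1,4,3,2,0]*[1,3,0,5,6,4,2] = [3,2,1,4,0,6,5]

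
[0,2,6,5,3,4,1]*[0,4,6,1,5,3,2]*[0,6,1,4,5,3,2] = [0,2,1,4,6,3,5]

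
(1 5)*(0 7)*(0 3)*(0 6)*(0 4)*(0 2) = (0 7 3 6 4 2)(1 5)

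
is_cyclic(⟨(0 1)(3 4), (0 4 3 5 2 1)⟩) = no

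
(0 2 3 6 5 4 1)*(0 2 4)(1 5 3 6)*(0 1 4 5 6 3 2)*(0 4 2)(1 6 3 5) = (0 1 4 3 2 5 6)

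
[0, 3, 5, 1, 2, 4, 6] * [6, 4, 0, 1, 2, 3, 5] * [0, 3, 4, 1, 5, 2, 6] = [6, 3, 1, 5, 0, 4, 2]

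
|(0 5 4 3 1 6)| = 6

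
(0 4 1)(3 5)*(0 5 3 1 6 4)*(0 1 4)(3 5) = (0 1 3 5 4 6)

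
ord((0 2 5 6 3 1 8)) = 7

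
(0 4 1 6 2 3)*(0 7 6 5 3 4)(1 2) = (1 5 3 7 6)(2 4)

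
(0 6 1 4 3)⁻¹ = (0 3 4 1 6)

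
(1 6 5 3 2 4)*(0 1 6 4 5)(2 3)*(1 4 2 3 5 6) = (0 4 1 2 6)(3 5)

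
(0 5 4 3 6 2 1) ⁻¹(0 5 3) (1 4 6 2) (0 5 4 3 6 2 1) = (0 3 2 1) (4 6 5) 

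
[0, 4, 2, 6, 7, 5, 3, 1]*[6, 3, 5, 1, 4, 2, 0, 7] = [6, 4, 5, 0, 7, 2, 1, 3]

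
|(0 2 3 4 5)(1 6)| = 10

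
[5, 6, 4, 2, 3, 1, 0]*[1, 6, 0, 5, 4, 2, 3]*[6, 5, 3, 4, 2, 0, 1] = [3, 4, 2, 6, 0, 1, 5]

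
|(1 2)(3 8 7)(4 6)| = 6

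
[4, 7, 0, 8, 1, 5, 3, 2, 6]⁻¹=[2, 4, 7, 6, 0, 5, 8, 1, 3]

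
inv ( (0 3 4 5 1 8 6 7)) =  (0 7 6 8 1 5 4 3)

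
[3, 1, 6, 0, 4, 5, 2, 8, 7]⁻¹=[3, 1, 6, 0, 4, 5, 2, 8, 7]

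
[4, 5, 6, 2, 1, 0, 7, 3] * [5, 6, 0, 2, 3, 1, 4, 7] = [3, 1, 4, 0, 6, 5, 7, 2]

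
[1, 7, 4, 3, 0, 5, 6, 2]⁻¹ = [4, 0, 7, 3, 2, 5, 6, 1]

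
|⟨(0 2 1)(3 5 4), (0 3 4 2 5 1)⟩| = 720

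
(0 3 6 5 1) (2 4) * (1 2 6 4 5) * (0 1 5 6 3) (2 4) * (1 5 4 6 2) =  (1 5 6 4 3) 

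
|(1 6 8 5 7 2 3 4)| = 8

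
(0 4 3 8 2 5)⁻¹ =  (0 5 2 8 3 4)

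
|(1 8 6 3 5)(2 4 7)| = 15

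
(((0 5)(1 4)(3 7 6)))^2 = (3 6 7)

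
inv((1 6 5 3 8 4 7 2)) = (1 2 7 4 8 3 5 6)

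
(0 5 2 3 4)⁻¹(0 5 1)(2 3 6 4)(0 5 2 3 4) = (0 3 4 6)(1 5 2)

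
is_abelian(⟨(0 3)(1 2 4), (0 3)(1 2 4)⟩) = yes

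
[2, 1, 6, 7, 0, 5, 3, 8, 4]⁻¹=[4, 1, 0, 6, 8, 5, 2, 3, 7]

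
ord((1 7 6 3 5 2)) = 6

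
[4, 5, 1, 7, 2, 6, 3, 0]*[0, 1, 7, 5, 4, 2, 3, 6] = [4, 2, 1, 6, 7, 3, 5, 0]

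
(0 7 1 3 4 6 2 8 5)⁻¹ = (0 5 8 2 6 4 3 1 7)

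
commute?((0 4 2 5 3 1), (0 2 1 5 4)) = no:(0 4 2 5 3 1)*(0 2 1 5 4) = (1 2 4)(3 5), (0 2 1 5 4)*(0 4 2 5 3 1) = (0 5 2)(1 3)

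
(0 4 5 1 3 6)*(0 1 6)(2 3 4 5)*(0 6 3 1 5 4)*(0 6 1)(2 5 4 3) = (0 3 1 6 4 5 2)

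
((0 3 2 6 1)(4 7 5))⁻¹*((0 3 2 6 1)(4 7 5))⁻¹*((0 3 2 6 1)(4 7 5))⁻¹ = (0 2 1 3 6)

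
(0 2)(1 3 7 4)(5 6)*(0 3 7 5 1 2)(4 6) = (1 7 6)(2 3 5 4)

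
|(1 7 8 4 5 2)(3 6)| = 6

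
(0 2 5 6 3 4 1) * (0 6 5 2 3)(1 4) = (0 3 1 6)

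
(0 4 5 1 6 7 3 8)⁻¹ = (0 8 3 7 6 1 5 4)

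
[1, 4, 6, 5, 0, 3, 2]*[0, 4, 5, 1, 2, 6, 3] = [4, 2, 3, 6, 0, 1, 5]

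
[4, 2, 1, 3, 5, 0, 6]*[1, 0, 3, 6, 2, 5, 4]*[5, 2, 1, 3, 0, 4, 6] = [1, 3, 5, 6, 4, 2, 0]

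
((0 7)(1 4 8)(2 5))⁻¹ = (0 7)(1 8 4)(2 5)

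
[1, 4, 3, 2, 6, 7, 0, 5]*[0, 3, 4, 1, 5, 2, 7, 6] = [3, 5, 1, 4, 7, 6, 0, 2]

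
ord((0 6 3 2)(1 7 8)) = 12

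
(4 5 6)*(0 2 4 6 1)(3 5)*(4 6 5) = (0 2 6 5 1)(3 4)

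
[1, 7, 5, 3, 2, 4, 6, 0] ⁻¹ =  [7, 0, 4, 3, 5, 2, 6, 1] 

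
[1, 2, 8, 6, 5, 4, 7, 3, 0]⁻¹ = [8, 0, 1, 7, 5, 4, 3, 6, 2]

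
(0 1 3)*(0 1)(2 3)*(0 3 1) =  (0 3)(1 2)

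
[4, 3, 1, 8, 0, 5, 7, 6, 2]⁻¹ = [4, 2, 8, 1, 0, 5, 7, 6, 3]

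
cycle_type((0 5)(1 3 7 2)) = 2.4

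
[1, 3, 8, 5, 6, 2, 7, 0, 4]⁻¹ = [7, 0, 5, 1, 8, 3, 4, 6, 2]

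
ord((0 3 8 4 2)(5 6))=10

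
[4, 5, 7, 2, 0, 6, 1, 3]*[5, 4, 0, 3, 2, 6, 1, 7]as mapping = [0→2, 1→6, 2→7, 3→0, 4→5, 5→1, 6→4, 7→3]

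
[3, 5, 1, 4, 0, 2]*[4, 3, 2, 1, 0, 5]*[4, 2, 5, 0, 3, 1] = [2, 1, 0, 4, 3, 5]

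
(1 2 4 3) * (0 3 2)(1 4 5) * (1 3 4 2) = (0 4 1)(2 5 3)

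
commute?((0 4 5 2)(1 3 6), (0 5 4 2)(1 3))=no:(0 4 5 2)(1 3 6) * (0 5 4 2)(1 3)=(0 2 5)(3 6), (0 5 4 2)(1 3) * (0 4 5 2)(1 3 6)=(0 2 4)(1 6)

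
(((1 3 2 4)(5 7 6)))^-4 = (5 6 7)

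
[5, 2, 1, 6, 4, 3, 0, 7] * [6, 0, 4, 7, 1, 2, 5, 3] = [2, 4, 0, 5, 1, 7, 6, 3]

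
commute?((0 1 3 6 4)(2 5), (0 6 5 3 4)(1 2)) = no:(0 1 3 6 4)(2 5)*(0 6 5 3 4)(1 2) = (0 2 3 5 1 4 6), (0 6 5 3 4)(1 2)*(0 1 3 6 4)(2 5) = (0 4 1 5 6 2 3)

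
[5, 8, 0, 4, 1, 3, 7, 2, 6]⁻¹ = [2, 4, 7, 5, 3, 0, 8, 6, 1]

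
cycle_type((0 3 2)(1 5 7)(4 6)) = 2.3^2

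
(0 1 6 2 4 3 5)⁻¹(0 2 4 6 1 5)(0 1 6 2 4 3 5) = (0 1 4 3 2 6)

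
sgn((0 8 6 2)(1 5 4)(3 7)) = 1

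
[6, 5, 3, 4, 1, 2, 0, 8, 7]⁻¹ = [6, 4, 5, 2, 3, 1, 0, 8, 7]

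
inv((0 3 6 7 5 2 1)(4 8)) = (0 1 2 5 7 6 3)(4 8)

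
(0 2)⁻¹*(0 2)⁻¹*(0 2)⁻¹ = (0 2)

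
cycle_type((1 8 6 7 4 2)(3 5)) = 2.6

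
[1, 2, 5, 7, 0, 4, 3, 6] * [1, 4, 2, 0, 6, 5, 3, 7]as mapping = [0→4, 1→2, 2→5, 3→7, 4→1, 5→6, 6→0, 7→3]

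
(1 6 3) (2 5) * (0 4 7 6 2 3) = (0 4 7 6) (1 2 5 3) 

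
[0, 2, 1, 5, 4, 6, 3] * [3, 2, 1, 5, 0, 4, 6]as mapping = [0→3, 1→1, 2→2, 3→4, 4→0, 5→6, 6→5]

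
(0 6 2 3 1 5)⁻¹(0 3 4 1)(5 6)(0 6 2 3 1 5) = (0 2)(1 4 5 6)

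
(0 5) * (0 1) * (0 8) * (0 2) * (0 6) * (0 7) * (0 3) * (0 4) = (0 5 1 8 2 6 7 3 4)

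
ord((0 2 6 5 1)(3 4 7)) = 15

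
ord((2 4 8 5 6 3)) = 6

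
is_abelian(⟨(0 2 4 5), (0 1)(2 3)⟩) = no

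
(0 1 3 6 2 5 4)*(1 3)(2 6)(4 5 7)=(0 3 2 7 4)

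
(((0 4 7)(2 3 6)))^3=()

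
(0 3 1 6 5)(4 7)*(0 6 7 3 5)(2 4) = (0 5 6)(1 7 2 4 3)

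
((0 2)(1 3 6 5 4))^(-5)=(0 2)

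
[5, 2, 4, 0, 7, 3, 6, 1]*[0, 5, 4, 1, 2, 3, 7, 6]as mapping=[0→3, 1→4, 2→2, 3→0, 4→6, 5→1, 6→7, 7→5]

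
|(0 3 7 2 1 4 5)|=7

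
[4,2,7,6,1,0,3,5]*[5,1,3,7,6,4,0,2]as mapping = [0→6,1→3,2→2,3→0,4→1,5→5,6→7,7→4]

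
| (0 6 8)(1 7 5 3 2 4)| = 6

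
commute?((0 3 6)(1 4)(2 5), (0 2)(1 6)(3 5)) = no:(0 3 6)(1 4)(2 5)*(0 2)(1 6)(3 5) = (0 5)(1 4 6 2 3), (0 2)(1 6)(3 5)*(0 3 6)(1 4)(2 5) = (0 5 6 4 1)(2 3)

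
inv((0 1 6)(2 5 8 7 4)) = (0 6 1)(2 4 7 8 5)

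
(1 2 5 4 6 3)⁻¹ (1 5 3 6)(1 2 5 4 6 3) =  (1 3 2 4)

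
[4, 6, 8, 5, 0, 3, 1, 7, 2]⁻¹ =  [4, 6, 8, 5, 0, 3, 1, 7, 2]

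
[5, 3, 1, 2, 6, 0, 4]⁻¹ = [5, 2, 3, 1, 6, 0, 4]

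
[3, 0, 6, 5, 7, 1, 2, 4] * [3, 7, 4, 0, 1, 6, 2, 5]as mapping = [0→0, 1→3, 2→2, 3→6, 4→5, 5→7, 6→4, 7→1]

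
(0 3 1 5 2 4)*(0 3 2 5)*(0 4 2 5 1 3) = (0 5 1 4)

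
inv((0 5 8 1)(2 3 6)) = (0 1 8 5)(2 6 3)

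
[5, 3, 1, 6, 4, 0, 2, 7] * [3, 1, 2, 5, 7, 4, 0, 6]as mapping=[0→4, 1→5, 2→1, 3→0, 4→7, 5→3, 6→2, 7→6]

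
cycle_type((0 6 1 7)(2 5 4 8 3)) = 4.5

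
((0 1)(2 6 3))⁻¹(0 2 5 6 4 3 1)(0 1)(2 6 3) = (0 1 6 5 3 4 2)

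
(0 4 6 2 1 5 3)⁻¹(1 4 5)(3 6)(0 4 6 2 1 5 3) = (0 2)(3 5 6)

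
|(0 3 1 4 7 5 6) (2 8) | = 14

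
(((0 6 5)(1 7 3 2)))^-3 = (1 7 3 2)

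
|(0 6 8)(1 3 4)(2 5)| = 6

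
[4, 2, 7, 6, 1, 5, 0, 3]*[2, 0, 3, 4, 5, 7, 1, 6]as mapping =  [0→5, 1→3, 2→6, 3→1, 4→0, 5→7, 6→2, 7→4]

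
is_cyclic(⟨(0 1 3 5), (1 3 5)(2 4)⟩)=no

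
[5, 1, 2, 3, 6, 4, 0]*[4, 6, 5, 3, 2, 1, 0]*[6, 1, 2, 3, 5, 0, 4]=[1, 4, 0, 3, 6, 2, 5]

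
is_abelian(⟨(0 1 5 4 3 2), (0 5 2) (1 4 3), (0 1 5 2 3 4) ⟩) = no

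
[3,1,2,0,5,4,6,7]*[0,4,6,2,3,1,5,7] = [2,4,6,0,1,3,5,7]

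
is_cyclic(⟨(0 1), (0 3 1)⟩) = no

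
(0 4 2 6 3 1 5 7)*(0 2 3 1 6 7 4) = (1 5 4 3 6)(2 7)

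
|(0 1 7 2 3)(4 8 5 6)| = 20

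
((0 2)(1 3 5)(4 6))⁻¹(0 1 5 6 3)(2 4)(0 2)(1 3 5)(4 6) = (0 6)(1 4 5 2 3)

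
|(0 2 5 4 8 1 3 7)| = 8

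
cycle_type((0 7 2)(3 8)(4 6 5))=2.3^2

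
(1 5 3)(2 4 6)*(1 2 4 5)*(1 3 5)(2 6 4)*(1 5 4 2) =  (1 3 6)(2 5 4)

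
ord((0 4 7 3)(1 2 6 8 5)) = 20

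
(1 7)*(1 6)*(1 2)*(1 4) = (1 7 6 2 4)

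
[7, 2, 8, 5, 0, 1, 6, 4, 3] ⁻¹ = [4, 5, 1, 8, 7, 3, 6, 0, 2] 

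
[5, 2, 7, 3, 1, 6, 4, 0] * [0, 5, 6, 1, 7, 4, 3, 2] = [4, 6, 2, 1, 5, 3, 7, 0] 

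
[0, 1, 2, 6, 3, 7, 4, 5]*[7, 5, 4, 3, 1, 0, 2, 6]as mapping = [0→7, 1→5, 2→4, 3→2, 4→3, 5→6, 6→1, 7→0]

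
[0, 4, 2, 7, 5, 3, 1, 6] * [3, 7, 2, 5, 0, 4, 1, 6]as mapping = [0→3, 1→0, 2→2, 3→6, 4→4, 5→5, 6→7, 7→1]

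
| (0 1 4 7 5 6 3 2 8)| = 9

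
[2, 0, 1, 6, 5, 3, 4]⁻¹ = [1, 2, 0, 5, 6, 4, 3]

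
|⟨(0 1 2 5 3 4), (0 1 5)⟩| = 720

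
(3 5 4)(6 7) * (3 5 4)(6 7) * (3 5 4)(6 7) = (6 7)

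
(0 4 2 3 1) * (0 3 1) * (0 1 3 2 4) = (1 2 3)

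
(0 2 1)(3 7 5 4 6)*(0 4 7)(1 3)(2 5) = (0 5 7 2 3)(1 4 6)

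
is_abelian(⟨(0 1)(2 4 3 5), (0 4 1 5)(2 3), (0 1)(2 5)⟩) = no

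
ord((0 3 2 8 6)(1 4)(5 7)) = 10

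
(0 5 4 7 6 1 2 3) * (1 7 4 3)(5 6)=(0 6 7 5 3)(1 2)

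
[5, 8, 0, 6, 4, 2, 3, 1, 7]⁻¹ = [2, 7, 5, 6, 4, 0, 3, 8, 1]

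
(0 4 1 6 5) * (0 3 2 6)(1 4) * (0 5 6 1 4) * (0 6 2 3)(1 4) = (0 1 5)(2 4 6)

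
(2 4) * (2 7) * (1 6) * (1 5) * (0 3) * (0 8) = (0 3 8)(1 6 5)(2 4 7)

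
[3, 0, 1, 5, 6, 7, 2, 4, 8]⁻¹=[1, 2, 6, 0, 7, 3, 4, 5, 8]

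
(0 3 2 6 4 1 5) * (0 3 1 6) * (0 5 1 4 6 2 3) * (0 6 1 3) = (0 4 2 5 6 1 3) 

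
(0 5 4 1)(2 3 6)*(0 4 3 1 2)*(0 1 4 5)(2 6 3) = (1 5 2 4 6)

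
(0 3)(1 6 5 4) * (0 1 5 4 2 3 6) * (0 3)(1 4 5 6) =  (0 1 3 4 6 5 2)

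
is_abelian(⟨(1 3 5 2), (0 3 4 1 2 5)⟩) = no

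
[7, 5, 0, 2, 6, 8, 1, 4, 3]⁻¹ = [2, 6, 3, 8, 7, 1, 4, 0, 5]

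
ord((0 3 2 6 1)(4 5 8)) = 15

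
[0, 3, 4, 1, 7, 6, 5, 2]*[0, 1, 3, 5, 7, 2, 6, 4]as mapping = [0→0, 1→5, 2→7, 3→1, 4→4, 5→6, 6→2, 7→3]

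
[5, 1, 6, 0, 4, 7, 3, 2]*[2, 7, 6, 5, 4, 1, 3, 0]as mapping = [0→1, 1→7, 2→3, 3→2, 4→4, 5→0, 6→5, 7→6]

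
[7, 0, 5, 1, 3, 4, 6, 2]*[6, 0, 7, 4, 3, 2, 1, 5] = [5, 6, 2, 0, 4, 3, 1, 7]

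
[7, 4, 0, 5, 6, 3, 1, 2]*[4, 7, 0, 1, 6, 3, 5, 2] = [2, 6, 4, 3, 5, 1, 7, 0]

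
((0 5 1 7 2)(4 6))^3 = (0 7 5 2 1)(4 6)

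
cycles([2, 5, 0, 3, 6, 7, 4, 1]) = (0 2)(1 5 7)(4 6)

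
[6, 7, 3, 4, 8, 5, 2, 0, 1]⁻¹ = [7, 8, 6, 2, 3, 5, 0, 1, 4]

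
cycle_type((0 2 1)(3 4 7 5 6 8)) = 3.6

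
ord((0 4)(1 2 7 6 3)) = 10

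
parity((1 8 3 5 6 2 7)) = even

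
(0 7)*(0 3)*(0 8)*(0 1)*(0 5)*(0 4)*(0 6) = (0 7 3 8 1 5 4 6)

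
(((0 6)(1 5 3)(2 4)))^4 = (1 5 3)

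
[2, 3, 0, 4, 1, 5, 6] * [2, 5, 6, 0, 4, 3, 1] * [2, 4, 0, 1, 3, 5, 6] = [6, 2, 0, 3, 5, 1, 4]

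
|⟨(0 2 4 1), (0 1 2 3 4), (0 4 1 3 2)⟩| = 120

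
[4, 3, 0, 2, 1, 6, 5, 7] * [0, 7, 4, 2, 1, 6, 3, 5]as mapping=[0→1, 1→2, 2→0, 3→4, 4→7, 5→3, 6→6, 7→5]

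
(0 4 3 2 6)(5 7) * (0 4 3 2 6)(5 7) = (0 3 6 4 2)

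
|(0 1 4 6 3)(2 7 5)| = 15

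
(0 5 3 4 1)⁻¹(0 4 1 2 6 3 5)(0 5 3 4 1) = (0 2 6 4 3 5 1)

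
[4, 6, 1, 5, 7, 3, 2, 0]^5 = [7, 2, 6, 5, 0, 3, 1, 4]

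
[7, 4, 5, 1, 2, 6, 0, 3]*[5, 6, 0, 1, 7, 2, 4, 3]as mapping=[0→3, 1→7, 2→2, 3→6, 4→0, 5→4, 6→5, 7→1]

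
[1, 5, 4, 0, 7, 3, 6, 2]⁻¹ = [3, 0, 7, 5, 2, 1, 6, 4]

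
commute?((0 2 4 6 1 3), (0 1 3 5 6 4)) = no:(0 2 4 6 1 3)*(0 1 3 5 6 4) = (0 2)(1 5 6 3), (0 1 3 5 6 4)*(0 2 4 6 1 3) = (0 3 5 1)(2 4)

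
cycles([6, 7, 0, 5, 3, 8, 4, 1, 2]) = (0 6 4 3 5 8 2)(1 7)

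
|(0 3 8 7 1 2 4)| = 7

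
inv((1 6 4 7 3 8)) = (1 8 3 7 4 6)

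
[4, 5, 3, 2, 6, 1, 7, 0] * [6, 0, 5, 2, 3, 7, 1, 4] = [3, 7, 2, 5, 1, 0, 4, 6]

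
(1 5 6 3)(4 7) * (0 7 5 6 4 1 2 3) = (0 7 1 6)(2 3)(4 5)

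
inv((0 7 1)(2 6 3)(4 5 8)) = (0 1 7)(2 3 6)(4 8 5)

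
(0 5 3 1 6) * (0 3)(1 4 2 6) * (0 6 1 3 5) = (1 3 4 2)(5 6)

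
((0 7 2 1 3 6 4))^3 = (0 1 4 2 6 7 3)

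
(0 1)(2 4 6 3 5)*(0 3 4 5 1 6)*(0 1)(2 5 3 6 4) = (0 4 1 6 2 3)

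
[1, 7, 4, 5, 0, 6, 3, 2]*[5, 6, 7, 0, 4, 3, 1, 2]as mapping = [0→6, 1→2, 2→4, 3→3, 4→5, 5→1, 6→0, 7→7]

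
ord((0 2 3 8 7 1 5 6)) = 8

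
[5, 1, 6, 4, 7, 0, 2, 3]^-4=[0, 1, 2, 7, 3, 5, 6, 4]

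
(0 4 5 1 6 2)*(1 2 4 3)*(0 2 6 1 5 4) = (0 3 5 6)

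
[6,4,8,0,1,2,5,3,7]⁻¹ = [3,4,5,7,1,6,0,8,2]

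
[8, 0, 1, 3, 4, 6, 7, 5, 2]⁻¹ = [1, 2, 8, 3, 4, 7, 5, 6, 0]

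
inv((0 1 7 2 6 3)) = (0 3 6 2 7 1)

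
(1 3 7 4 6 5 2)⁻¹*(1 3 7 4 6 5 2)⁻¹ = (1 5 4 3 2 6 7)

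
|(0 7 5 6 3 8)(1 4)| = 6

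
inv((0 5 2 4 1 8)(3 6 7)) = (0 8 1 4 2 5)(3 7 6)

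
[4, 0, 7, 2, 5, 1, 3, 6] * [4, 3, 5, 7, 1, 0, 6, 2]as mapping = [0→1, 1→4, 2→2, 3→5, 4→0, 5→3, 6→7, 7→6]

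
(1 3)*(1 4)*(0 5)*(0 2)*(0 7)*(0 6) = (0 5 2 7 6)(1 3 4)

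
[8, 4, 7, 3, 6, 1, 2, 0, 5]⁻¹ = [7, 5, 6, 3, 1, 8, 4, 2, 0]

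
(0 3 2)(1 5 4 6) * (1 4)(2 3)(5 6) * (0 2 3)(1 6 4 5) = (0 3)(1 4)(5 6)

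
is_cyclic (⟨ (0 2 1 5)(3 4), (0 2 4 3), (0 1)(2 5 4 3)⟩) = no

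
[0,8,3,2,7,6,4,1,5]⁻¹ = [0,7,3,2,6,8,5,4,1]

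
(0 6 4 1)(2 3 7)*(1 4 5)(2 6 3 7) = (0 3 2 7 6 5 1)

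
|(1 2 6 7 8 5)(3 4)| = 6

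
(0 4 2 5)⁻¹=(0 5 2 4)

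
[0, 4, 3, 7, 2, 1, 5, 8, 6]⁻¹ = [0, 5, 4, 2, 1, 6, 8, 3, 7]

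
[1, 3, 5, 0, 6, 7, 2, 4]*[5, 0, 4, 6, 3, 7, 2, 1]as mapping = [0→0, 1→6, 2→7, 3→5, 4→2, 5→1, 6→4, 7→3]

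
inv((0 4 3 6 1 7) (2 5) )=(0 7 1 6 3 4) (2 5) 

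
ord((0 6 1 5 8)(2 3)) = 10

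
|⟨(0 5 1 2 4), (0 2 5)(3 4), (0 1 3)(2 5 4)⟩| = 720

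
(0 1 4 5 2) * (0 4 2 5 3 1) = (1 2 4 3)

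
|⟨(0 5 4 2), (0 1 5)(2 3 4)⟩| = 720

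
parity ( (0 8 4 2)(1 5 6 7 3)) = odd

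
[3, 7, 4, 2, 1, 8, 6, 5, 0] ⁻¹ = [8, 4, 3, 0, 2, 7, 6, 1, 5] 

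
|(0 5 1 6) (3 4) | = 4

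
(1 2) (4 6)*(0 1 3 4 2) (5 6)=(0 1) (2 3 4 5 6) 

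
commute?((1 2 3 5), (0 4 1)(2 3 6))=no:(1 2 3 5)*(0 4 1)(2 3 6)=(0 4 1 3 5)(2 6), (0 4 1)(2 3 6)*(1 2 3 5)=(0 4 2 5 1)(3 6)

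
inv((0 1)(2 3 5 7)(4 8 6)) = (0 1)(2 7 5 3)(4 6 8)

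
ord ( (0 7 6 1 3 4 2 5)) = 8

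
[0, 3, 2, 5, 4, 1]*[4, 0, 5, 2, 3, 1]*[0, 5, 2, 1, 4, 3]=[4, 2, 3, 5, 1, 0]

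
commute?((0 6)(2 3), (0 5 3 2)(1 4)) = no:(0 6)(2 3)*(0 5 3 2)(1 4) = (0 6 5 3)(1 4), (0 5 3 2)(1 4)*(0 6)(2 3) = (0 5 2 6)(1 4)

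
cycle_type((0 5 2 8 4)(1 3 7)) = 3.5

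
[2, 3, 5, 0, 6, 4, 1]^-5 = [5, 0, 4, 2, 1, 6, 3]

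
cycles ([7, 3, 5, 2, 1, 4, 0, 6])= (0 7 6)(1 3 2 5 4)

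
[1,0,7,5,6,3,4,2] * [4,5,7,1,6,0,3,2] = [5,4,2,0,3,1,6,7]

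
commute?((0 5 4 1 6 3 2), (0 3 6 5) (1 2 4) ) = no:(0 5 4 1 6 3 2)*(0 3 6 5) (1 2 4) = (1 5) (2 3 4), (0 3 6 5) (1 2 4)*(0 5 4 1 6 3 2) = (0 2 1) (4 6) 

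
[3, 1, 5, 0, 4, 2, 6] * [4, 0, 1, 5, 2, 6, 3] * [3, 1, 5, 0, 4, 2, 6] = [2, 3, 6, 4, 5, 1, 0]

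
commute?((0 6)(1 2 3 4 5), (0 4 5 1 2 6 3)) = no:(0 6)(1 2 3 4 5)*(0 4 5 1 2 6 3) = (0 3 5 2)(1 6 4), (0 4 5 1 2 6 3)*(0 6)(1 2 3 4 5) = (0 5 2)(1 3 6 4)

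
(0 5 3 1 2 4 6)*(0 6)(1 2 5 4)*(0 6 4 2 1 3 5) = (0 2 3 1)(4 6)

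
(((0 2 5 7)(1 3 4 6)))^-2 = (0 5)(1 4)(2 7)(3 6)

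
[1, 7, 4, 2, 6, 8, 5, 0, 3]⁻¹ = [7, 0, 3, 8, 2, 6, 4, 1, 5]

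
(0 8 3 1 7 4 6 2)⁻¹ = (0 2 6 4 7 1 3 8)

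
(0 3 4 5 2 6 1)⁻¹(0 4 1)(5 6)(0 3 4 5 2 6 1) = (0 3 5)(1 2)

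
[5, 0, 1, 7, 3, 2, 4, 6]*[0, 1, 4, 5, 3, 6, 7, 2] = [6, 0, 1, 2, 5, 4, 3, 7]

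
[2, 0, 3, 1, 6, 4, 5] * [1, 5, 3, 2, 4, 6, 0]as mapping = [0→3, 1→1, 2→2, 3→5, 4→0, 5→4, 6→6]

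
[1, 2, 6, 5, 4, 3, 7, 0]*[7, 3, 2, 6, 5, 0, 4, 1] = [3, 2, 4, 0, 5, 6, 1, 7]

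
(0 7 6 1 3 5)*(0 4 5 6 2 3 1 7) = (2 3 6 7)(4 5)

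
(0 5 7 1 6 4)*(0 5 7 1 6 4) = (0 7 6)(1 4 5)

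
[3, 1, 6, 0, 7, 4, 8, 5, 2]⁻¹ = [3, 1, 8, 0, 5, 7, 2, 4, 6]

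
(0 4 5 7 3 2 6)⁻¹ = (0 6 2 3 7 5 4)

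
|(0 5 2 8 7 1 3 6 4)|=9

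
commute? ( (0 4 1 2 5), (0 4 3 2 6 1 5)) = no: (0 4 1 2 5)*(0 4 3 2 6 1 5) = (0 3 2)(1 6)(4 5), (0 4 3 2 6 1 5)*(0 4 1 2 5) = (0 1)(2 6)(3 5 4)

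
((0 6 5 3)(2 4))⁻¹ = (0 3 5 6)(2 4)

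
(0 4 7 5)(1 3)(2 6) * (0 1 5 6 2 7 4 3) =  (0 3 5 1)(6 7)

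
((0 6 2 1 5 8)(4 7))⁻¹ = (0 8 5 1 2 6)(4 7)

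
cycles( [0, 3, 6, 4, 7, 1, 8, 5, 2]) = (1 3 4 7 5)(2 6 8)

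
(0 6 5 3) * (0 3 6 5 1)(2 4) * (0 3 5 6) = (0 6 1 3 5)(2 4)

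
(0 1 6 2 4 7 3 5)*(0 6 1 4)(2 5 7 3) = (0 4 3 7 2)(5 6)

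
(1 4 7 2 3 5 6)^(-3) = (1 3 4 5 7 6 2)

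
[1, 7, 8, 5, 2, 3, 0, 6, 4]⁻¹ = [6, 0, 4, 5, 8, 3, 7, 1, 2]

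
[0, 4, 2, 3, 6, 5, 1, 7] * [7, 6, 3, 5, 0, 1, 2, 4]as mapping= [0→7, 1→0, 2→3, 3→5, 4→2, 5→1, 6→6, 7→4]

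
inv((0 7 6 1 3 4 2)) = (0 2 4 3 1 6 7)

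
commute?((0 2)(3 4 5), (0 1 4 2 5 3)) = no:(0 2)(3 4 5)*(0 1 4 2 5 3) = (0 5)(1 4 3 2), (0 1 4 2 5 3)*(0 2)(3 4 5) = (0 1 5 4)(2 3)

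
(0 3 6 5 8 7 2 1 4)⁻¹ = (0 4 1 2 7 8 5 6 3)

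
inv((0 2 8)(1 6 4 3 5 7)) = (0 8 2)(1 7 5 3 4 6)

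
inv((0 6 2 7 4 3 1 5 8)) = (0 8 5 1 3 4 7 2 6)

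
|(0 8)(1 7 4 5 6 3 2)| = 14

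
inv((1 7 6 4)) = (1 4 6 7)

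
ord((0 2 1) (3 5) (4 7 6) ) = 6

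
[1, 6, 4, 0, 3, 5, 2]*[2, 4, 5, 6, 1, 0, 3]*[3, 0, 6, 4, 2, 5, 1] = [2, 4, 0, 6, 1, 3, 5] 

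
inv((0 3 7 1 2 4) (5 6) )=(0 4 2 1 7 3) (5 6) 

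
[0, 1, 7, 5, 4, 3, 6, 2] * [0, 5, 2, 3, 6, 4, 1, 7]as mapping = [0→0, 1→5, 2→7, 3→4, 4→6, 5→3, 6→1, 7→2]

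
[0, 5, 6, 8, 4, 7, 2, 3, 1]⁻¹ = [0, 8, 6, 7, 4, 1, 2, 5, 3]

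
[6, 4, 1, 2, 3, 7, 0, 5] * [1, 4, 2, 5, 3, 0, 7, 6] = [7, 3, 4, 2, 5, 6, 1, 0]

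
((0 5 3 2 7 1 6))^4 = (0 7 5 1 3 6 2)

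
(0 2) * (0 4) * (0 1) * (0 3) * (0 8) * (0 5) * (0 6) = (0 2 4 1 3 8 5 6)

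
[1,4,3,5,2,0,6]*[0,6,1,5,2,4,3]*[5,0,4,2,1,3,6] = [6,4,3,1,0,5,2]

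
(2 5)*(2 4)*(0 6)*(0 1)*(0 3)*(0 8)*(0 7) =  (0 6 1 3 8 7)(2 5 4)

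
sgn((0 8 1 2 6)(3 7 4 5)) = -1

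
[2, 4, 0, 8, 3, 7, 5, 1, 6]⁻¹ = [2, 7, 0, 4, 1, 6, 8, 5, 3]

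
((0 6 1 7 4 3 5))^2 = (0 1 4 5 6 7 3)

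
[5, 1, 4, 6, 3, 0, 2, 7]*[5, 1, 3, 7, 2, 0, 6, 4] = [0, 1, 2, 6, 7, 5, 3, 4]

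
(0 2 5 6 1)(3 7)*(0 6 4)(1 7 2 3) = (0 3 2 5 4)(1 6 7)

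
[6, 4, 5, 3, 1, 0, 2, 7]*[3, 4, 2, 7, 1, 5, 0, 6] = [0, 1, 5, 7, 4, 3, 2, 6]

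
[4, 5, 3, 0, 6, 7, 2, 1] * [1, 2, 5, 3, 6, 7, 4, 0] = [6, 7, 3, 1, 4, 0, 5, 2] 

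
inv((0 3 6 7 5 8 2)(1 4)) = (0 2 8 5 7 6 3)(1 4)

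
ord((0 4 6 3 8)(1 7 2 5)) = 20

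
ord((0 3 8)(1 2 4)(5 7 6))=3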